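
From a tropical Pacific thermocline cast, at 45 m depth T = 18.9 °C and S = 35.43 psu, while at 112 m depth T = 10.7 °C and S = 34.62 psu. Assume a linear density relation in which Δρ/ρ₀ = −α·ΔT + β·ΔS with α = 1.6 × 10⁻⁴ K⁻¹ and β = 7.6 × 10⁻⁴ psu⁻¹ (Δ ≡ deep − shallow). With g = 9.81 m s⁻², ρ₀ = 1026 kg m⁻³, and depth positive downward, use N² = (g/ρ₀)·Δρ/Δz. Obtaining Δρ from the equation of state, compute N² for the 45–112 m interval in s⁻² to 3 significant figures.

1.02 × 10⁻⁴ s⁻²

ΔT = -8.2 K, ΔS = -0.81 psu (deep − shallow).
Δρ/ρ₀ = −αΔT + βΔS = 1.312 × 10⁻³ − 6.156 × 10⁻⁴ = 6.964 × 10⁻⁴, so Δρ ≈ 0.7145 kg m⁻³.
N² = (g/ρ₀)·Δρ/Δz = g·(Δρ/ρ₀)/Δz = 9.81 × 6.964 × 10⁻⁴ / 67 = 1.0197 × 10⁻⁴ s⁻² ≈ 1.02 × 10⁻⁴ s⁻².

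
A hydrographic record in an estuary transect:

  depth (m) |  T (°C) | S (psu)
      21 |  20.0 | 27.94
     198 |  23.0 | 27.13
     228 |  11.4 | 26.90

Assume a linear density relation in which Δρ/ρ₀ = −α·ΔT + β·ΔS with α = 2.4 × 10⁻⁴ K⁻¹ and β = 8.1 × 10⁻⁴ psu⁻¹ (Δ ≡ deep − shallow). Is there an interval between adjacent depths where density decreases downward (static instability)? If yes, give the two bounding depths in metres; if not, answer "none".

21–198 m

Evaluate Δρ/ρ₀ = −αΔT + βΔS across each adjacent pair:
  21–198 m: −αΔT+βΔS = −(2.4 × 10⁻⁴)(+3.0)+(8.1 × 10⁻⁴)(-0.81) = -1.4 × 10⁻³ → UNSTABLE
  198–228 m: −αΔT+βΔS = −(2.4 × 10⁻⁴)(-11.6)+(8.1 × 10⁻⁴)(-0.23) = 2.6 × 10⁻³ → stable
The 21–198 m interval has Δρ < 0: lighter water underlies denser water.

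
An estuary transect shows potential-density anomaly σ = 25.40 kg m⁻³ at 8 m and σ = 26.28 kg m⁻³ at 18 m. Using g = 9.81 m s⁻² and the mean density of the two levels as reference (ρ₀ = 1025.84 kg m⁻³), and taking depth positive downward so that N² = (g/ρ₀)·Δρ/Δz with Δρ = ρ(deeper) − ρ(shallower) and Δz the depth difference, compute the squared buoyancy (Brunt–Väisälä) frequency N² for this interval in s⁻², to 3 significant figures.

8.42 × 10⁻⁴ s⁻²

Δρ = 1026.28 − 1025.40 = 0.88 kg m⁻³ over Δz = 18 − 8 = 10 m.
N² = (9.81/1025.84) × (0.88/10) = 8.4153 × 10⁻⁴ s⁻² ≈ 8.42 × 10⁻⁴ s⁻².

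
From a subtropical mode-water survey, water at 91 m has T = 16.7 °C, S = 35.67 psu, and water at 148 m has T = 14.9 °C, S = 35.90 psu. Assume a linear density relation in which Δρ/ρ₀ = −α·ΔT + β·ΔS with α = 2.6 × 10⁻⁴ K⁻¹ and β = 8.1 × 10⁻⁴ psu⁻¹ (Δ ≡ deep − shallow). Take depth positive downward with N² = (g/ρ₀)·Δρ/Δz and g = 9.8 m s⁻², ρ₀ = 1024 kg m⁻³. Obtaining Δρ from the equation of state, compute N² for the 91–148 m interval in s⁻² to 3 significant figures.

1.12 × 10⁻⁴ s⁻²

ΔT = -1.8 K, ΔS = +0.23 psu (deep − shallow).
Δρ/ρ₀ = −αΔT + βΔS = 4.68 × 10⁻⁴ + 1.863 × 10⁻⁴ = 6.543 × 10⁻⁴, so Δρ ≈ 0.6700 kg m⁻³.
N² = (g/ρ₀)·Δρ/Δz = g·(Δρ/ρ₀)/Δz = 9.8 × 6.543 × 10⁻⁴ / 57 = 1.1249 × 10⁻⁴ s⁻² ≈ 1.12 × 10⁻⁴ s⁻².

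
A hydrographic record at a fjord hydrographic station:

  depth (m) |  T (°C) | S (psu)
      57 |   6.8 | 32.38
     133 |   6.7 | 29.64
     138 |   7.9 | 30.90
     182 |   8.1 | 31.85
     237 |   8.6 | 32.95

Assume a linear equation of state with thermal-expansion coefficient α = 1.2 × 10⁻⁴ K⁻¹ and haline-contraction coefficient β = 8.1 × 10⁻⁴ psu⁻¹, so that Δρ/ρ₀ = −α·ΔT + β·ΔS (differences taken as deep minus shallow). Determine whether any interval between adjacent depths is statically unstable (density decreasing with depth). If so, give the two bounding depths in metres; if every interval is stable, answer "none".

Evaluate Δρ/ρ₀ = −αΔT + βΔS across each adjacent pair:
  57–133 m: −αΔT+βΔS = −(1.2 × 10⁻⁴)(-0.1)+(8.1 × 10⁻⁴)(-2.74) = -2.2 × 10⁻³ → UNSTABLE
  133–138 m: −αΔT+βΔS = −(1.2 × 10⁻⁴)(+1.2)+(8.1 × 10⁻⁴)(+1.26) = 8.8 × 10⁻⁴ → stable
  138–182 m: −αΔT+βΔS = −(1.2 × 10⁻⁴)(+0.2)+(8.1 × 10⁻⁴)(+0.95) = 7.5 × 10⁻⁴ → stable
  182–237 m: −αΔT+βΔS = −(1.2 × 10⁻⁴)(+0.5)+(8.1 × 10⁻⁴)(+1.10) = 8.3 × 10⁻⁴ → stable
The 57–133 m interval has Δρ < 0: lighter water underlies denser water.

57–133 m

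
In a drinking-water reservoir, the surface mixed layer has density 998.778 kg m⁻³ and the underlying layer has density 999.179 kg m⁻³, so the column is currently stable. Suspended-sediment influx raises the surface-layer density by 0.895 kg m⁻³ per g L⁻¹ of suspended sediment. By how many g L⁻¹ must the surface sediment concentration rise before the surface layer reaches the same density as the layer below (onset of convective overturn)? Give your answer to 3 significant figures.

0.448 g L⁻¹

Density deficit of the surface layer: 999.179 − 998.778 = 0.401 kg m⁻³.
Required change = 0.401 / 0.895 = 0.448 g L⁻¹.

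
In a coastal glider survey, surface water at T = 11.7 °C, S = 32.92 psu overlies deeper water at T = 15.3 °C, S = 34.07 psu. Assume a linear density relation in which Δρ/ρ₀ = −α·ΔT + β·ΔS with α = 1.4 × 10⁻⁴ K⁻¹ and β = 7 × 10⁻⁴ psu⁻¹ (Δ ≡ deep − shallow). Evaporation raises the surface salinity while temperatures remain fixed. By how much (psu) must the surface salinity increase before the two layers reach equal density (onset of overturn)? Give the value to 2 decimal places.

Neutral buoyancy requires −α(T_deep − T_surf) + β(S_deep − S_surf′) = 0.
S_surf′ = S_deep − (α/β)·ΔT = 34.07 − (1.4 × 10⁻⁴/7 × 10⁻⁴)·(+3.6) = 33.3500 psu.
Increase required: 33.3500 − 32.92 = 0.4300 psu.

0.43 psu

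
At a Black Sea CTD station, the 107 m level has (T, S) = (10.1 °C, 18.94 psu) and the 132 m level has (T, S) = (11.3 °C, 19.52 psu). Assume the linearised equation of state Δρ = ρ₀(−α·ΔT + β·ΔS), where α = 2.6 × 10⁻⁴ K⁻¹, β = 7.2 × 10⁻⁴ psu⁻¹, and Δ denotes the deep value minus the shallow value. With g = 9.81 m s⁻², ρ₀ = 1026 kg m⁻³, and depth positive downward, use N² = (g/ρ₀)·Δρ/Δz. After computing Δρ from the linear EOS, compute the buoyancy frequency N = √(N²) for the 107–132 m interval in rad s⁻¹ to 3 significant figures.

6.44 × 10⁻³ rad s⁻¹

ΔT = +1.2 K, ΔS = +0.58 psu (deep − shallow).
Δρ/ρ₀ = −αΔT + βΔS = -3.12 × 10⁻⁴ + 4.176 × 10⁻⁴ = 1.056 × 10⁻⁴, so Δρ ≈ 0.1083 kg m⁻³.
N² = (g/ρ₀)·Δρ/Δz = g·(Δρ/ρ₀)/Δz = 9.81 × 1.056 × 10⁻⁴ / 25 = 4.1437 × 10⁻⁵ s⁻².
N = √(4.1437 × 10⁻⁵) = 6.4372 × 10⁻³ rad s⁻¹ ≈ 6.44 × 10⁻³ rad s⁻¹.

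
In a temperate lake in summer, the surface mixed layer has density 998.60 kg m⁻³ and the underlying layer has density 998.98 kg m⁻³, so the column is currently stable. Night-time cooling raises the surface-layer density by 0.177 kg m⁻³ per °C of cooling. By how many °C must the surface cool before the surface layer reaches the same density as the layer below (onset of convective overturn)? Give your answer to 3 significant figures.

Density deficit of the surface layer: 998.98 − 998.60 = 0.38 kg m⁻³.
Required change = 0.38 / 0.177 = 2.15 °C.

2.15 °C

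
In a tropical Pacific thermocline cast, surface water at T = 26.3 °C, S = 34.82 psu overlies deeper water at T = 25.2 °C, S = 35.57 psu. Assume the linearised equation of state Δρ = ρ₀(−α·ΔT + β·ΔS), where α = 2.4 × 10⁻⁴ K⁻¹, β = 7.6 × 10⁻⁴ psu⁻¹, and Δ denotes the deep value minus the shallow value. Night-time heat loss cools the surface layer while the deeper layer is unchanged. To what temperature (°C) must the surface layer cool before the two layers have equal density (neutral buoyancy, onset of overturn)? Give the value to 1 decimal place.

Neutral buoyancy requires Δρ = 0, i.e. −α(T_deep − T_surf′) + β(S_deep − S_surf) = 0.
T_surf′ = T_deep − (β/α)·ΔS = 25.2 − (7.6 × 10⁻⁴/2.4 × 10⁻⁴)·(+0.75) = 22.825 °C.
Cooling required: 26.3 − (22.825) = 3.475 °C.

22.8 °C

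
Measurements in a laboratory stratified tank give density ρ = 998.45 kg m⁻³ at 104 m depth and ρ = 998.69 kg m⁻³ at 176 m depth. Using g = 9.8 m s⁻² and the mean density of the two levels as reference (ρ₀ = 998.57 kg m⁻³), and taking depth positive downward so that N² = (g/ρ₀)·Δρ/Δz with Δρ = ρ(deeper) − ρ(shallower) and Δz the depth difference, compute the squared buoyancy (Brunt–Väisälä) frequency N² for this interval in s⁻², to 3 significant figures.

Δρ = 998.69 − 998.45 = 0.24 kg m⁻³ over Δz = 176 − 104 = 72 m.
N² = (9.8/998.57) × (0.24/72) = 3.2713 × 10⁻⁵ s⁻² ≈ 3.27 × 10⁻⁵ s⁻².

3.27 × 10⁻⁵ s⁻²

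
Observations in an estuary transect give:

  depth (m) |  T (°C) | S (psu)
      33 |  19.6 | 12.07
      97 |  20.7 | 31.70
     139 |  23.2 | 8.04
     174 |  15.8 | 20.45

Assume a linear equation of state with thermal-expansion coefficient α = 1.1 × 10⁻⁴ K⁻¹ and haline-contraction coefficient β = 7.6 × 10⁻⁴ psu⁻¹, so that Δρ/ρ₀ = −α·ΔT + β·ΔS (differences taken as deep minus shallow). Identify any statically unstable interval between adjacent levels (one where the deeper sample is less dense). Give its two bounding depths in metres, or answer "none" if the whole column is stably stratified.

Evaluate Δρ/ρ₀ = −αΔT + βΔS across each adjacent pair:
  33–97 m: −αΔT+βΔS = −(1.1 × 10⁻⁴)(+1.1)+(7.6 × 10⁻⁴)(+19.63) = 0.015 → stable
  97–139 m: −αΔT+βΔS = −(1.1 × 10⁻⁴)(+2.5)+(7.6 × 10⁻⁴)(-23.66) = -0.018 → UNSTABLE
  139–174 m: −αΔT+βΔS = −(1.1 × 10⁻⁴)(-7.4)+(7.6 × 10⁻⁴)(+12.41) = 0.010 → stable
The 97–139 m interval has Δρ < 0: lighter water underlies denser water.

97–139 m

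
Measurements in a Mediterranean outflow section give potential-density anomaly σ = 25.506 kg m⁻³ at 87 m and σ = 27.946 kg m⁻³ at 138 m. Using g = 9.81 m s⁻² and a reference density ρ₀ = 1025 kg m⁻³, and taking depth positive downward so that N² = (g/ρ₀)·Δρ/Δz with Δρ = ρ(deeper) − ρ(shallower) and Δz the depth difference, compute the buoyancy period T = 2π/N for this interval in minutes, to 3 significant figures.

4.89 min

Δρ = 1027.946 − 1025.506 = 2.440 kg m⁻³ over Δz = 138 − 87 = 51 m.
N² = (9.81/1025) × (2.440/51) = 4.5789 × 10⁻⁴ s⁻².
N = √(4.5789 × 10⁻⁴) = 0.021398 rad s⁻¹, so T = 2π/N = 293.63 s = 4.8938 min ≈ 4.89 min.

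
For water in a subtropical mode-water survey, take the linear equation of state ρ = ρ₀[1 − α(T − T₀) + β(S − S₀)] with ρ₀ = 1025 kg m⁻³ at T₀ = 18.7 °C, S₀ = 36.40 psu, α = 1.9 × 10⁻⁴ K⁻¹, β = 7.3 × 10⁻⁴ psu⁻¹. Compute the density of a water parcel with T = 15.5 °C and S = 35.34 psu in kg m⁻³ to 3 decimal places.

T − T₀ = -3.2 K, S − S₀ = -1.06 psu.
Bracket = 1 − α·(-3.2) + β·(-1.06) = 1 + (-1.658 × 10⁻⁴) = 0.9998342.
ρ = 1025 × 0.9998342 = 1024.830 kg m⁻³.

1024.830 kg m⁻³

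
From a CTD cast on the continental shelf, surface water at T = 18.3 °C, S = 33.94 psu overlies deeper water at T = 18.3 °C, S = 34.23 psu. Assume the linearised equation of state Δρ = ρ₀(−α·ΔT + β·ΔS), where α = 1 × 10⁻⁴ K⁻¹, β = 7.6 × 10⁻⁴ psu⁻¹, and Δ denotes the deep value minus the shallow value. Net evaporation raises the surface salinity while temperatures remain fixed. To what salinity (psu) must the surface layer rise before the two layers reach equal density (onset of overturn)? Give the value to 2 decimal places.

Neutral buoyancy requires −α(T_deep − T_surf) + β(S_deep − S_surf′) = 0.
S_surf′ = S_deep − (α/β)·ΔT = 34.23 − (1 × 10⁻⁴/7.6 × 10⁻⁴)·(+0.0) = 34.2300 psu.
Increase required: 34.2300 − 33.94 = 0.2900 psu.

34.23 psu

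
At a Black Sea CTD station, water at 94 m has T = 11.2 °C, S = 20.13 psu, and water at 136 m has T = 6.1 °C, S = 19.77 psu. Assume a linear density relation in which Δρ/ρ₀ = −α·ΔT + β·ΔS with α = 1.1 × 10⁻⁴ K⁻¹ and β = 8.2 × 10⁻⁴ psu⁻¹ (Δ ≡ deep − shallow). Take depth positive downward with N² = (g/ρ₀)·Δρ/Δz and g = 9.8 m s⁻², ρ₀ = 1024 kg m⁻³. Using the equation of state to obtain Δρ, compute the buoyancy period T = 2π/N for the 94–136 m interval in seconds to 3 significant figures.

ΔT = -5.1 K, ΔS = -0.36 psu (deep − shallow).
Δρ/ρ₀ = −αΔT + βΔS = 5.61 × 10⁻⁴ − 2.952 × 10⁻⁴ = 2.658 × 10⁻⁴, so Δρ ≈ 0.2722 kg m⁻³.
N² = (g/ρ₀)·Δρ/Δz = g·(Δρ/ρ₀)/Δz = 9.8 × 2.658 × 10⁻⁴ / 42 = 6.2020 × 10⁻⁵ s⁻².
N = √(6.2020 × 10⁻⁵) = 7.8753 × 10⁻³ rad s⁻¹ → T = 2π/N = 797.83 s ≈ 798 s.

798 s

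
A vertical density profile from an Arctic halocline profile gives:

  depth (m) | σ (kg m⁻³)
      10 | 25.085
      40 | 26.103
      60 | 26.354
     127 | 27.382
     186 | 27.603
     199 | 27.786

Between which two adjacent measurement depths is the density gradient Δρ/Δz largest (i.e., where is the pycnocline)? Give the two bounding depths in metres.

10–40 m

Compute the density gradient over each adjacent pair:
  10–40 m: Δρ/Δz = 1.018/30 = 0.034 kg m⁻⁴
  40–60 m: Δρ/Δz = 0.251/20 = 0.013 kg m⁻⁴
  60–127 m: Δρ/Δz = 1.028/67 = 0.015 kg m⁻⁴
  127–186 m: Δρ/Δz = 0.221/59 = 3.7 × 10⁻³ kg m⁻⁴
  186–199 m: Δρ/Δz = 0.183/13 = 0.014 kg m⁻⁴
The largest gradient is in the 10–40 m interval — the pycnocline.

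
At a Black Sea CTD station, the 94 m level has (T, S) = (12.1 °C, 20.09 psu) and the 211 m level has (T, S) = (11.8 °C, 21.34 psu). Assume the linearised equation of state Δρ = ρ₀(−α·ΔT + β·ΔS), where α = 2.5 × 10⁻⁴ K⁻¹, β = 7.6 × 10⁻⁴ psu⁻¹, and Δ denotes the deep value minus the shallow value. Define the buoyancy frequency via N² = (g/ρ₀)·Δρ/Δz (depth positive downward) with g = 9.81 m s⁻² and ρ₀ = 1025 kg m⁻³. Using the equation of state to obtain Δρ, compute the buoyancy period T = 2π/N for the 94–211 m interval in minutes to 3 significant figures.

ΔT = -0.3 K, ΔS = +1.25 psu (deep − shallow).
Δρ/ρ₀ = −αΔT + βΔS = 7.50 × 10⁻⁵ + 9.50 × 10⁻⁴ = 1.025 × 10⁻³, so Δρ ≈ 1.051 kg m⁻³.
N² = (g/ρ₀)·Δρ/Δz = g·(Δρ/ρ₀)/Δz = 9.81 × 1.025 × 10⁻³ / 117 = 8.5942 × 10⁻⁵ s⁻².
N = √(8.5942 × 10⁻⁵) = 9.2705 × 10⁻³ rad s⁻¹ → T = 2π/N = 677.76 s = 11.296 min ≈ 11.3 min.

11.3 min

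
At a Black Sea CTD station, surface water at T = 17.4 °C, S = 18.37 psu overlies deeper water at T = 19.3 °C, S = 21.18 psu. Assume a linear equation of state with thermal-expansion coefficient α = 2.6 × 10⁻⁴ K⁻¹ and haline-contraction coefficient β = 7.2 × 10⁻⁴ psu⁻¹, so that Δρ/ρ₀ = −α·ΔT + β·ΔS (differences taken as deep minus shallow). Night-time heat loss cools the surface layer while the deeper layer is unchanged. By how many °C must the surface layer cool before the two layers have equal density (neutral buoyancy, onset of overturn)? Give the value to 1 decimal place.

5.9 °C

Neutral buoyancy requires Δρ = 0, i.e. −α(T_deep − T_surf′) + β(S_deep − S_surf) = 0.
T_surf′ = T_deep − (β/α)·ΔS = 19.3 − (7.2 × 10⁻⁴/2.6 × 10⁻⁴)·(+2.81) = 11.518 °C.
Cooling required: 17.4 − (11.518) = 5.882 °C.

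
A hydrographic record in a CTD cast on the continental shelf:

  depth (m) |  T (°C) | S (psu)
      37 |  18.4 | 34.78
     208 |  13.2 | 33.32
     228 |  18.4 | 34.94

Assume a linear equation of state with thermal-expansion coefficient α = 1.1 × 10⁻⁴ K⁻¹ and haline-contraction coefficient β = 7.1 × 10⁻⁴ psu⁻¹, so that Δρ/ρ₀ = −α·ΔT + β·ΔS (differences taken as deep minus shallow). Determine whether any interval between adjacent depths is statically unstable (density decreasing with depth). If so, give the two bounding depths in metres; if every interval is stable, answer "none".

37–208 m

Evaluate Δρ/ρ₀ = −αΔT + βΔS across each adjacent pair:
  37–208 m: −αΔT+βΔS = −(1.1 × 10⁻⁴)(-5.2)+(7.1 × 10⁻⁴)(-1.46) = -4.6 × 10⁻⁴ → UNSTABLE
  208–228 m: −αΔT+βΔS = −(1.1 × 10⁻⁴)(+5.2)+(7.1 × 10⁻⁴)(+1.62) = 5.8 × 10⁻⁴ → stable
The 37–208 m interval has Δρ < 0: lighter water underlies denser water.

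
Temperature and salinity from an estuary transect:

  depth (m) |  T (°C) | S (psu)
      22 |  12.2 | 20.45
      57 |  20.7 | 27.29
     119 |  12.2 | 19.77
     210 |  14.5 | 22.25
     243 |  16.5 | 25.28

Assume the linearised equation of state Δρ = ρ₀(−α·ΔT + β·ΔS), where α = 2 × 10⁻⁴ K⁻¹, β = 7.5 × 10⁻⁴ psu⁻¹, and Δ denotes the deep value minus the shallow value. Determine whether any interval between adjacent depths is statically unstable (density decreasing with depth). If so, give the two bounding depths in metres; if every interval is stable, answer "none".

Evaluate Δρ/ρ₀ = −αΔT + βΔS across each adjacent pair:
  22–57 m: −αΔT+βΔS = −(2 × 10⁻⁴)(+8.5)+(7.5 × 10⁻⁴)(+6.84) = 3.4 × 10⁻³ → stable
  57–119 m: −αΔT+βΔS = −(2 × 10⁻⁴)(-8.5)+(7.5 × 10⁻⁴)(-7.52) = -3.9 × 10⁻³ → UNSTABLE
  119–210 m: −αΔT+βΔS = −(2 × 10⁻⁴)(+2.3)+(7.5 × 10⁻⁴)(+2.48) = 1.4 × 10⁻³ → stable
  210–243 m: −αΔT+βΔS = −(2 × 10⁻⁴)(+2.0)+(7.5 × 10⁻⁴)(+3.03) = 1.9 × 10⁻³ → stable
The 57–119 m interval has Δρ < 0: lighter water underlies denser water.

57–119 m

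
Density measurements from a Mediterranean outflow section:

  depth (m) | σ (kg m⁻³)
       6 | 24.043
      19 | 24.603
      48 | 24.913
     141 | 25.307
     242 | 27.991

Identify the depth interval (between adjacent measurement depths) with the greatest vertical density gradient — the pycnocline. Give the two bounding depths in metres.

6–19 m

Compute the density gradient over each adjacent pair:
  6–19 m: Δρ/Δz = 0.560/13 = 0.043 kg m⁻⁴
  19–48 m: Δρ/Δz = 0.310/29 = 0.011 kg m⁻⁴
  48–141 m: Δρ/Δz = 0.394/93 = 4.2 × 10⁻³ kg m⁻⁴
  141–242 m: Δρ/Δz = 2.684/101 = 0.027 kg m⁻⁴
The largest gradient is in the 6–19 m interval — the pycnocline.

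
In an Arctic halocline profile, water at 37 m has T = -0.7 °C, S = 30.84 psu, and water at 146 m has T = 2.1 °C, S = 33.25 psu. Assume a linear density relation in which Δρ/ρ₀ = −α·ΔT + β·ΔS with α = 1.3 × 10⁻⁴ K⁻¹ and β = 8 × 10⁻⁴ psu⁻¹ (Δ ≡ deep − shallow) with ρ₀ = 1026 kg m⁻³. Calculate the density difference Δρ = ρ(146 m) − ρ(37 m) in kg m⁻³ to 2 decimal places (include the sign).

+1.60 kg m⁻³

ΔT = +2.8 K, ΔS = +2.41 psu (deep − shallow).
Δρ/ρ₀ = −(1.3 × 10⁻⁴)(+2.8) + (8 × 10⁻⁴)(+2.41) = 1.564 × 10⁻³.
Δρ = 1026 × (1.564 × 10⁻³) = +1.60 kg m⁻³.
Positive Δρ: denser below, stable.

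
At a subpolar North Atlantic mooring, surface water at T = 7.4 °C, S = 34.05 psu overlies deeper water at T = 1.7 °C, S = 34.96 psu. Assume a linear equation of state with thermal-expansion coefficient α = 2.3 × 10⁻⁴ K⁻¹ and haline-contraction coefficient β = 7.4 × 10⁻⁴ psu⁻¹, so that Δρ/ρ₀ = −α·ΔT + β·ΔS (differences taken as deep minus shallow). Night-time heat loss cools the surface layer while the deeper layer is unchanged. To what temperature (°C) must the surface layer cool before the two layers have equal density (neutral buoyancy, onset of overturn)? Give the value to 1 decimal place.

Neutral buoyancy requires Δρ = 0, i.e. −α(T_deep − T_surf′) + β(S_deep − S_surf) = 0.
T_surf′ = T_deep − (β/α)·ΔS = 1.7 − (7.4 × 10⁻⁴/2.3 × 10⁻⁴)·(+0.91) = -1.228 °C.
Cooling required: 7.4 − (-1.228) = 8.628 °C.

-1.2 °C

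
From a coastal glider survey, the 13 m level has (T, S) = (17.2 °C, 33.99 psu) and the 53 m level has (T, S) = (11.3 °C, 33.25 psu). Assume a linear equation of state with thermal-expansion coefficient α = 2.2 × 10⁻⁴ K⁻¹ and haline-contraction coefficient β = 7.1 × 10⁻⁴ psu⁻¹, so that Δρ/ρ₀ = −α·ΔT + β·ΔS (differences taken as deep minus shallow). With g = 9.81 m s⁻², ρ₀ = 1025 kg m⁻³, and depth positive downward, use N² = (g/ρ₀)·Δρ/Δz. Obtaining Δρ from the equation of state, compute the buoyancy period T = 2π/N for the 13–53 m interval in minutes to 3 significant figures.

7.61 min

ΔT = -5.9 K, ΔS = -0.74 psu (deep − shallow).
Δρ/ρ₀ = −αΔT + βΔS = 1.298 × 10⁻³ − 5.254 × 10⁻⁴ = 7.726 × 10⁻⁴, so Δρ ≈ 0.7919 kg m⁻³.
N² = (g/ρ₀)·Δρ/Δz = g·(Δρ/ρ₀)/Δz = 9.81 × 7.726 × 10⁻⁴ / 40 = 1.8948 × 10⁻⁴ s⁻².
N = √(1.8948 × 10⁻⁴) = 0.013765 rad s⁻¹ → T = 2π/N = 456.46 s = 7.6077 min ≈ 7.61 min.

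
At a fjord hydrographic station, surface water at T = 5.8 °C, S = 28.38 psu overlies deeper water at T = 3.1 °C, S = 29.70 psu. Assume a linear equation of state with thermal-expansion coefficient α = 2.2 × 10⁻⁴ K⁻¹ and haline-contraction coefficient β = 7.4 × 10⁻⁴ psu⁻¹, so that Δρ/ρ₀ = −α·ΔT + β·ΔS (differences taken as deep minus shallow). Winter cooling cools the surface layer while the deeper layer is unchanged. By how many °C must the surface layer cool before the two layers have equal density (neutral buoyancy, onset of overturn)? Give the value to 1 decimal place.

Neutral buoyancy requires Δρ = 0, i.e. −α(T_deep − T_surf′) + β(S_deep − S_surf) = 0.
T_surf′ = T_deep − (β/α)·ΔS = 3.1 − (7.4 × 10⁻⁴/2.2 × 10⁻⁴)·(+1.32) = -1.340 °C.
Cooling required: 5.8 − (-1.340) = 7.140 °C.

7.1 °C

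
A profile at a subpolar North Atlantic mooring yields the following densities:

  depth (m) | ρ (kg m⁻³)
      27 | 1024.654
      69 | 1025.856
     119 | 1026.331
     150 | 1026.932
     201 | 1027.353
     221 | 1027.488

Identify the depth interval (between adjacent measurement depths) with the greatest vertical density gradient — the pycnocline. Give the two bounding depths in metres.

27–69 m

Compute the density gradient over each adjacent pair:
  27–69 m: Δρ/Δz = 1.202/42 = 0.029 kg m⁻⁴
  69–119 m: Δρ/Δz = 0.475/50 = 9.5 × 10⁻³ kg m⁻⁴
  119–150 m: Δρ/Δz = 0.601/31 = 0.019 kg m⁻⁴
  150–201 m: Δρ/Δz = 0.421/51 = 8.3 × 10⁻³ kg m⁻⁴
  201–221 m: Δρ/Δz = 0.135/20 = 6.8 × 10⁻³ kg m⁻⁴
The largest gradient is in the 27–69 m interval — the pycnocline.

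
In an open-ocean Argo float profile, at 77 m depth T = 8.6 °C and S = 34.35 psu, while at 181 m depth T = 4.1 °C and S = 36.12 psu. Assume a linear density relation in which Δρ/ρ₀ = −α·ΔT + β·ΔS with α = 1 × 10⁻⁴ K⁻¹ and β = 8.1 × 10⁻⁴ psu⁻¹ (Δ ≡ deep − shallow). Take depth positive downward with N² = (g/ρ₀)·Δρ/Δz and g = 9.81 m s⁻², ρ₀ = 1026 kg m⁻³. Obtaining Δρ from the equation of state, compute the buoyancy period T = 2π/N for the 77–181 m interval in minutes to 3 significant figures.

ΔT = -4.5 K, ΔS = +1.77 psu (deep − shallow).
Δρ/ρ₀ = −αΔT + βΔS = 4.50 × 10⁻⁴ + 1.4337 × 10⁻³ = 1.8837 × 10⁻³, so Δρ ≈ 1.933 kg m⁻³.
N² = (g/ρ₀)·Δρ/Δz = g·(Δρ/ρ₀)/Δz = 9.81 × 1.8837 × 10⁻³ / 104 = 1.7768 × 10⁻⁴ s⁻².
N = √(1.7768 × 10⁻⁴) = 0.013330 rad s⁻¹ → T = 2π/N = 471.36 s = 7.8560 min ≈ 7.86 min.

7.86 min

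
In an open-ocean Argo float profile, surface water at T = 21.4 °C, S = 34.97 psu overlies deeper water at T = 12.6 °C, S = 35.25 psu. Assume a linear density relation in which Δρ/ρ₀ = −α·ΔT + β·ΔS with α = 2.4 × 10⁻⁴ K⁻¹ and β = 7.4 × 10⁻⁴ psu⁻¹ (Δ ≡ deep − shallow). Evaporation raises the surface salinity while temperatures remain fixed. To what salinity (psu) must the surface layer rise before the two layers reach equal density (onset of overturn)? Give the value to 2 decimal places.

38.10 psu

Neutral buoyancy requires −α(T_deep − T_surf) + β(S_deep − S_surf′) = 0.
S_surf′ = S_deep − (α/β)·ΔT = 35.25 − (2.4 × 10⁻⁴/7.4 × 10⁻⁴)·(-8.8) = 38.1041 psu.
Increase required: 38.1041 − 34.97 = 3.1341 psu.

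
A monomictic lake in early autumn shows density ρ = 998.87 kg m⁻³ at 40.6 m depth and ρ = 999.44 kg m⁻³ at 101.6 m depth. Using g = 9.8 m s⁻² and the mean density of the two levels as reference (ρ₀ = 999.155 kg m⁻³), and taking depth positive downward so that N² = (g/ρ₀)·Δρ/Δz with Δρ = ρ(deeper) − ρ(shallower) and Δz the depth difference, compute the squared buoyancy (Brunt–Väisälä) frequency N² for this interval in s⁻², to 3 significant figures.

Δρ = 999.44 − 998.87 = 0.57 kg m⁻³ over Δz = 101.6 − 40.6 = 61 m.
N² = (9.8/999.155) × (0.57/61) = 9.1651 × 10⁻⁵ s⁻² ≈ 9.17 × 10⁻⁵ s⁻².

9.17 × 10⁻⁵ s⁻²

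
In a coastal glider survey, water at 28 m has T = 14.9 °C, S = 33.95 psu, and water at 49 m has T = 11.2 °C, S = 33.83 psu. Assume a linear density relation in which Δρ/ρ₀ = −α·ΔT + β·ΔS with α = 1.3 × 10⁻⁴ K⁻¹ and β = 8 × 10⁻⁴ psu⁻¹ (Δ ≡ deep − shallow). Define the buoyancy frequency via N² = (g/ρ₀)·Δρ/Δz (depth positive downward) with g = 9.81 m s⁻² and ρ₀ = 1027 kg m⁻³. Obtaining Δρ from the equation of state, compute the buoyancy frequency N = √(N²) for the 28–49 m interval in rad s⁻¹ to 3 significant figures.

ΔT = -3.7 K, ΔS = -0.12 psu (deep − shallow).
Δρ/ρ₀ = −αΔT + βΔS = 4.81 × 10⁻⁴ − 9.60 × 10⁻⁵ = 3.85 × 10⁻⁴, so Δρ ≈ 0.3954 kg m⁻³.
N² = (g/ρ₀)·Δρ/Δz = g·(Δρ/ρ₀)/Δz = 9.81 × 3.85 × 10⁻⁴ / 21 = 1.7985 × 10⁻⁴ s⁻².
N = √(1.7985 × 10⁻⁴) = 0.013411 rad s⁻¹ ≈ 0.0134 rad s⁻¹.

0.0134 rad s⁻¹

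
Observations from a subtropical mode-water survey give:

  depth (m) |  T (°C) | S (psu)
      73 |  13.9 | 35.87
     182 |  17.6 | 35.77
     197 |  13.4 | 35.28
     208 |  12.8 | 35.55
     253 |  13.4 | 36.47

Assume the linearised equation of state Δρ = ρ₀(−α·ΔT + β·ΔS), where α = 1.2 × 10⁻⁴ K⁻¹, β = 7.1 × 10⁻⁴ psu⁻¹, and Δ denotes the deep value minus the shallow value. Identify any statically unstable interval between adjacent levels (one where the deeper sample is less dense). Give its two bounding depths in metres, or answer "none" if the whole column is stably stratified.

Evaluate Δρ/ρ₀ = −αΔT + βΔS across each adjacent pair:
  73–182 m: −αΔT+βΔS = −(1.2 × 10⁻⁴)(+3.7)+(7.1 × 10⁻⁴)(-0.10) = -5.2 × 10⁻⁴ → UNSTABLE
  182–197 m: −αΔT+βΔS = −(1.2 × 10⁻⁴)(-4.2)+(7.1 × 10⁻⁴)(-0.49) = 1.6 × 10⁻⁴ → stable
  197–208 m: −αΔT+βΔS = −(1.2 × 10⁻⁴)(-0.6)+(7.1 × 10⁻⁴)(+0.27) = 2.6 × 10⁻⁴ → stable
  208–253 m: −αΔT+βΔS = −(1.2 × 10⁻⁴)(+0.6)+(7.1 × 10⁻⁴)(+0.92) = 5.8 × 10⁻⁴ → stable
The 73–182 m interval has Δρ < 0: lighter water underlies denser water.

73–182 m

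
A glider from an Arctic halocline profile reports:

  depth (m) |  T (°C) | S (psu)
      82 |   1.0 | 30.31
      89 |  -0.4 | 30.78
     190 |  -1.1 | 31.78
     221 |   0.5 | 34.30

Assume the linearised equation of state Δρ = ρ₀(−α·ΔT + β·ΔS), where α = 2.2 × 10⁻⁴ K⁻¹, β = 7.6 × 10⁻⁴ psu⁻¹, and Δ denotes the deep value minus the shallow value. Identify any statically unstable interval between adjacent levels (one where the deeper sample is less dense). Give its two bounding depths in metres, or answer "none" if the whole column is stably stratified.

Evaluate Δρ/ρ₀ = −αΔT + βΔS across each adjacent pair:
  82–89 m: −αΔT+βΔS = −(2.2 × 10⁻⁴)(-1.4)+(7.6 × 10⁻⁴)(+0.47) = 6.7 × 10⁻⁴ → stable
  89–190 m: −αΔT+βΔS = −(2.2 × 10⁻⁴)(-0.7)+(7.6 × 10⁻⁴)(+1.00) = 9.1 × 10⁻⁴ → stable
  190–221 m: −αΔT+βΔS = −(2.2 × 10⁻⁴)(+1.6)+(7.6 × 10⁻⁴)(+2.52) = 1.6 × 10⁻³ → stable
Every interval has Δρ > 0: the column is stably stratified throughout.

none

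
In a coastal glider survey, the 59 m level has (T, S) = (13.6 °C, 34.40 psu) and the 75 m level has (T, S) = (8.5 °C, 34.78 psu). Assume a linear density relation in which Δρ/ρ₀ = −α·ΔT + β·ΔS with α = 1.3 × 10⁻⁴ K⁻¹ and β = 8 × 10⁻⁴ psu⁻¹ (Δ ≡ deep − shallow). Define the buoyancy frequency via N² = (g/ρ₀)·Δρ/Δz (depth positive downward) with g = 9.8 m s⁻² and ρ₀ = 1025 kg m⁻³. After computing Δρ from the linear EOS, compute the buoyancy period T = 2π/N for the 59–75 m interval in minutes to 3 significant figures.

ΔT = -5.1 K, ΔS = +0.38 psu (deep − shallow).
Δρ/ρ₀ = −αΔT + βΔS = 6.63 × 10⁻⁴ + 3.04 × 10⁻⁴ = 9.67 × 10⁻⁴, so Δρ ≈ 0.9912 kg m⁻³.
N² = (g/ρ₀)·Δρ/Δz = g·(Δρ/ρ₀)/Δz = 9.8 × 9.67 × 10⁻⁴ / 16 = 5.9229 × 10⁻⁴ s⁻².
N = √(5.9229 × 10⁻⁴) = 0.024337 rad s⁻¹ → T = 2π/N = 258.17 s = 4.3028 min ≈ 4.30 min.

4.30 min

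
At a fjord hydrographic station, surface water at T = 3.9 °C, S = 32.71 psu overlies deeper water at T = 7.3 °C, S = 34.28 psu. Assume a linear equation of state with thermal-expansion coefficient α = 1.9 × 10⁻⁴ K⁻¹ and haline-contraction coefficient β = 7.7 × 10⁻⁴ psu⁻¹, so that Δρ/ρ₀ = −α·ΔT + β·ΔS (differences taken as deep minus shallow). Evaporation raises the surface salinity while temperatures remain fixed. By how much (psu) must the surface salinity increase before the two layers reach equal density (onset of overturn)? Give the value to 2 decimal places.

0.73 psu

Neutral buoyancy requires −α(T_deep − T_surf) + β(S_deep − S_surf′) = 0.
S_surf′ = S_deep − (α/β)·ΔT = 34.28 − (1.9 × 10⁻⁴/7.7 × 10⁻⁴)·(+3.4) = 33.4410 psu.
Increase required: 33.4410 − 32.71 = 0.7310 psu.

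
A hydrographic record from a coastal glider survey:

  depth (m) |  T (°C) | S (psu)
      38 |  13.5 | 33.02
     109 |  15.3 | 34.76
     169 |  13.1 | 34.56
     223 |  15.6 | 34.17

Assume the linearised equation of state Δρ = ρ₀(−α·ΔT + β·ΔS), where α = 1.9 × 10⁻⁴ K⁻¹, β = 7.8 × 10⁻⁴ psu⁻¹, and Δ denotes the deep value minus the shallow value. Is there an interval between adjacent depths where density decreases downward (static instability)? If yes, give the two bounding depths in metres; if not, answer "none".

Evaluate Δρ/ρ₀ = −αΔT + βΔS across each adjacent pair:
  38–109 m: −αΔT+βΔS = −(1.9 × 10⁻⁴)(+1.8)+(7.8 × 10⁻⁴)(+1.74) = 1.0 × 10⁻³ → stable
  109–169 m: −αΔT+βΔS = −(1.9 × 10⁻⁴)(-2.2)+(7.8 × 10⁻⁴)(-0.20) = 2.6 × 10⁻⁴ → stable
  169–223 m: −αΔT+βΔS = −(1.9 × 10⁻⁴)(+2.5)+(7.8 × 10⁻⁴)(-0.39) = -7.8 × 10⁻⁴ → UNSTABLE
The 169–223 m interval has Δρ < 0: lighter water underlies denser water.

169–223 m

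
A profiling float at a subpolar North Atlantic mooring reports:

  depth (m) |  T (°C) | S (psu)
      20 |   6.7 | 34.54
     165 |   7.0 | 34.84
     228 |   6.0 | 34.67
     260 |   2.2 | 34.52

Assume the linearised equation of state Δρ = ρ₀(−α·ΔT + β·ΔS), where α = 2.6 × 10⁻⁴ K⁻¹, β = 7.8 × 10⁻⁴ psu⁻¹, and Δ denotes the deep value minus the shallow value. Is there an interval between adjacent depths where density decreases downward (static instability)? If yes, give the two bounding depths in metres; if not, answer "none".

none

Evaluate Δρ/ρ₀ = −αΔT + βΔS across each adjacent pair:
  20–165 m: −αΔT+βΔS = −(2.6 × 10⁻⁴)(+0.3)+(7.8 × 10⁻⁴)(+0.30) = 1.6 × 10⁻⁴ → stable
  165–228 m: −αΔT+βΔS = −(2.6 × 10⁻⁴)(-1.0)+(7.8 × 10⁻⁴)(-0.17) = 1.3 × 10⁻⁴ → stable
  228–260 m: −αΔT+βΔS = −(2.6 × 10⁻⁴)(-3.8)+(7.8 × 10⁻⁴)(-0.15) = 8.7 × 10⁻⁴ → stable
Every interval has Δρ > 0: the column is stably stratified throughout.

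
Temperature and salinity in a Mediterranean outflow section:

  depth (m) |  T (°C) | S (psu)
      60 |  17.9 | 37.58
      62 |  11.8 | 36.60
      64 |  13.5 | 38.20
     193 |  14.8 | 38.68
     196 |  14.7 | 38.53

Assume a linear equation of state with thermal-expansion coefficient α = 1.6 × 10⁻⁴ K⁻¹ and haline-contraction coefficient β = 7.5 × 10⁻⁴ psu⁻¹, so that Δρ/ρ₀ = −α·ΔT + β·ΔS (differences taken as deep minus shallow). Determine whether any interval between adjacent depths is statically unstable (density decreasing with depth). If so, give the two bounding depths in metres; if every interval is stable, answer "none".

193–196 m

Evaluate Δρ/ρ₀ = −αΔT + βΔS across each adjacent pair:
  60–62 m: −αΔT+βΔS = −(1.6 × 10⁻⁴)(-6.1)+(7.5 × 10⁻⁴)(-0.98) = 2.4 × 10⁻⁴ → stable
  62–64 m: −αΔT+βΔS = −(1.6 × 10⁻⁴)(+1.7)+(7.5 × 10⁻⁴)(+1.60) = 9.3 × 10⁻⁴ → stable
  64–193 m: −αΔT+βΔS = −(1.6 × 10⁻⁴)(+1.3)+(7.5 × 10⁻⁴)(+0.48) = 1.5 × 10⁻⁴ → stable
  193–196 m: −αΔT+βΔS = −(1.6 × 10⁻⁴)(-0.1)+(7.5 × 10⁻⁴)(-0.15) = -9.6 × 10⁻⁵ → UNSTABLE
The 193–196 m interval has Δρ < 0: lighter water underlies denser water.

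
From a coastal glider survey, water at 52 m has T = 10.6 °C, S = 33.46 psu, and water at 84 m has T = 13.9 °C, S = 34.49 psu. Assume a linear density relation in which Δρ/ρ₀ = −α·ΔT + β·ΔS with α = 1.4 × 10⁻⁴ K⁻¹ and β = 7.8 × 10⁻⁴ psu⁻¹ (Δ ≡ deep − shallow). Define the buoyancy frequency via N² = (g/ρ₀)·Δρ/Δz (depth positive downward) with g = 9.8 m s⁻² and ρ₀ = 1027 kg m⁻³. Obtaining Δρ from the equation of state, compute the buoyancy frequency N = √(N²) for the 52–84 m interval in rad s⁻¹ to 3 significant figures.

0.0102 rad s⁻¹

ΔT = +3.3 K, ΔS = +1.03 psu (deep − shallow).
Δρ/ρ₀ = −αΔT + βΔS = -4.62 × 10⁻⁴ + 8.034 × 10⁻⁴ = 3.414 × 10⁻⁴, so Δρ ≈ 0.3506 kg m⁻³.
N² = (g/ρ₀)·Δρ/Δz = g·(Δρ/ρ₀)/Δz = 9.8 × 3.414 × 10⁻⁴ / 32 = 1.0455 × 10⁻⁴ s⁻².
N = √(1.0455 × 10⁻⁴) = 0.010225 rad s⁻¹ ≈ 0.0102 rad s⁻¹.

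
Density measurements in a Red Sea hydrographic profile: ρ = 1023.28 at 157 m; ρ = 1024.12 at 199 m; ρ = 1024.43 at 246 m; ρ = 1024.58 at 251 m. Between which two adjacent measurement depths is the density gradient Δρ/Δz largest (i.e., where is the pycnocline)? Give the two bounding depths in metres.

Compute the density gradient over each adjacent pair:
  157–199 m: Δρ/Δz = 0.84/42 = 0.020 kg m⁻⁴
  199–246 m: Δρ/Δz = 0.31/47 = 6.6 × 10⁻³ kg m⁻⁴
  246–251 m: Δρ/Δz = 0.15/5 = 0.030 kg m⁻⁴
The largest gradient is in the 246–251 m interval — the pycnocline.

246–251 m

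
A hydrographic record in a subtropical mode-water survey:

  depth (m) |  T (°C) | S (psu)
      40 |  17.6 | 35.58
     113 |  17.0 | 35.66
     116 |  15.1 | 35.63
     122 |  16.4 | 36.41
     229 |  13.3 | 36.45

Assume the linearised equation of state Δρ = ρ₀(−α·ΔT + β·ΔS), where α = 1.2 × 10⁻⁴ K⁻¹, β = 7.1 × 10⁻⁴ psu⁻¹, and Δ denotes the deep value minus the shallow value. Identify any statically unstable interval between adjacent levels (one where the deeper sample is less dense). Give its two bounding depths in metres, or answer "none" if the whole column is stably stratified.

Evaluate Δρ/ρ₀ = −αΔT + βΔS across each adjacent pair:
  40–113 m: −αΔT+βΔS = −(1.2 × 10⁻⁴)(-0.6)+(7.1 × 10⁻⁴)(+0.08) = 1.3 × 10⁻⁴ → stable
  113–116 m: −αΔT+βΔS = −(1.2 × 10⁻⁴)(-1.9)+(7.1 × 10⁻⁴)(-0.03) = 2.1 × 10⁻⁴ → stable
  116–122 m: −αΔT+βΔS = −(1.2 × 10⁻⁴)(+1.3)+(7.1 × 10⁻⁴)(+0.78) = 4.0 × 10⁻⁴ → stable
  122–229 m: −αΔT+βΔS = −(1.2 × 10⁻⁴)(-3.1)+(7.1 × 10⁻⁴)(+0.04) = 4.0 × 10⁻⁴ → stable
Every interval has Δρ > 0: the column is stably stratified throughout.

none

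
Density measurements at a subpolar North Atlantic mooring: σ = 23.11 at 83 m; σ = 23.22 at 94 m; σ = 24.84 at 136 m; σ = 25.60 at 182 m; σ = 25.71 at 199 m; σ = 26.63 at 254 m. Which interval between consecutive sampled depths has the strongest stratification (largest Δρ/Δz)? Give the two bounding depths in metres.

94–136 m

Compute the density gradient over each adjacent pair:
  83–94 m: Δρ/Δz = 0.11/11 = 0.010 kg m⁻⁴
  94–136 m: Δρ/Δz = 1.62/42 = 0.039 kg m⁻⁴
  136–182 m: Δρ/Δz = 0.76/46 = 0.017 kg m⁻⁴
  182–199 m: Δρ/Δz = 0.11/17 = 6.5 × 10⁻³ kg m⁻⁴
  199–254 m: Δρ/Δz = 0.92/55 = 0.017 kg m⁻⁴
The largest gradient is in the 94–136 m interval — the pycnocline.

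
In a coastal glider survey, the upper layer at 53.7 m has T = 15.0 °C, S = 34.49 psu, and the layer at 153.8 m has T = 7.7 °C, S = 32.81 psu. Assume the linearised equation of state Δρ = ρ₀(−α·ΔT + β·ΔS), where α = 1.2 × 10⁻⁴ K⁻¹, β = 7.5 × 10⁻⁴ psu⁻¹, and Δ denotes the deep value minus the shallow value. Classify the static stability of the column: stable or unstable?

ΔT = 7.7 − 15.0 = -7.3 K and ΔS = 32.81 − 34.49 = -1.68 psu (deep − shallow).
−αΔT = 8.76 × 10⁻⁴; βΔS = -1.26 × 10⁻³; sum Δρ/ρ₀ = -3.84 × 10⁻⁴.
Δρ/ρ₀ < 0, so Δρ < 0: deeper water is lighter → statically unstable; the column would overturn.

unstable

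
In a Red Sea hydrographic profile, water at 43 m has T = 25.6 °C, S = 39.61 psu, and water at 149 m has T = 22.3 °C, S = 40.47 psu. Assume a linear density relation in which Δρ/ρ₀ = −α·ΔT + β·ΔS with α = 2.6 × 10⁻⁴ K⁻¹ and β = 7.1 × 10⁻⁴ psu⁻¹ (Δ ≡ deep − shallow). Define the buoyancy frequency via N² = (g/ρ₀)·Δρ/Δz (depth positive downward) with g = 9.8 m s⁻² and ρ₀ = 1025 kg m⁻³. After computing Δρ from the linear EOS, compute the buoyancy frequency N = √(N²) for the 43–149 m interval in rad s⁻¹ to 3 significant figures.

0.0117 rad s⁻¹

ΔT = -3.3 K, ΔS = +0.86 psu (deep − shallow).
Δρ/ρ₀ = −αΔT + βΔS = 8.58 × 10⁻⁴ + 6.106 × 10⁻⁴ = 1.4686 × 10⁻³, so Δρ ≈ 1.505 kg m⁻³.
N² = (g/ρ₀)·Δρ/Δz = g·(Δρ/ρ₀)/Δz = 9.8 × 1.4686 × 10⁻³ / 106 = 1.3578 × 10⁻⁴ s⁻².
N = √(1.3578 × 10⁻⁴) = 0.011652 rad s⁻¹ ≈ 0.0117 rad s⁻¹.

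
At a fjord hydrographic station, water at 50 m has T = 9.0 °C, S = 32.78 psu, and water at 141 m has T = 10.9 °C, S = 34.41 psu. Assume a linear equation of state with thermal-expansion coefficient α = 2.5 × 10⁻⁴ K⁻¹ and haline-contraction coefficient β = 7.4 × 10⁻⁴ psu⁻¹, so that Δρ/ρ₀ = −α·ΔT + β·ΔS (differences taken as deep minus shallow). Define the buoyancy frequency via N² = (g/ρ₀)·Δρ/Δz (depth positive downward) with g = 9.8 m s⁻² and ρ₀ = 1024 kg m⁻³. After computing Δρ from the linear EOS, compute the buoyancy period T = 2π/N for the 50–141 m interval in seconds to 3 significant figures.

708 s

ΔT = +1.9 K, ΔS = +1.63 psu (deep − shallow).
Δρ/ρ₀ = −αΔT + βΔS = -4.75 × 10⁻⁴ + 1.2062 × 10⁻³ = 7.312 × 10⁻⁴, so Δρ ≈ 0.7487 kg m⁻³.
N² = (g/ρ₀)·Δρ/Δz = g·(Δρ/ρ₀)/Δz = 9.8 × 7.312 × 10⁻⁴ / 91 = 7.8745 × 10⁻⁵ s⁻².
N = √(7.8745 × 10⁻⁵) = 8.8738 × 10⁻³ rad s⁻¹ → T = 2π/N = 708.06 s ≈ 708 s.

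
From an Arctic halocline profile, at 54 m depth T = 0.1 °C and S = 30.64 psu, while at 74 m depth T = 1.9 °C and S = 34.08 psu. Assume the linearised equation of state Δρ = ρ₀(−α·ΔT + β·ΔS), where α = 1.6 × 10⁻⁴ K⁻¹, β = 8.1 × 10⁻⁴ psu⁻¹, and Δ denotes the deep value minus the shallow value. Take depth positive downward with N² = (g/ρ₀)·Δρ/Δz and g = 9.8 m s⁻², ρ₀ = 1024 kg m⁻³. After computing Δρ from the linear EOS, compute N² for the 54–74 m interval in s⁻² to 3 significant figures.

1.22 × 10⁻³ s⁻²

ΔT = +1.8 K, ΔS = +3.44 psu (deep − shallow).
Δρ/ρ₀ = −αΔT + βΔS = -2.88 × 10⁻⁴ + 2.7864 × 10⁻³ = 2.4984 × 10⁻³, so Δρ ≈ 2.558 kg m⁻³.
N² = (g/ρ₀)·Δρ/Δz = g·(Δρ/ρ₀)/Δz = 9.8 × 2.4984 × 10⁻³ / 20 = 1.2242 × 10⁻³ s⁻² ≈ 1.22 × 10⁻³ s⁻².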